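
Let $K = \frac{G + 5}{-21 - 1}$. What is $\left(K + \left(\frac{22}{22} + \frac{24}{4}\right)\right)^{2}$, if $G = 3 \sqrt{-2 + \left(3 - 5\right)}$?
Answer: $\frac{2015}{44} - \frac{447 i}{121} \approx 45.795 - 3.6942 i$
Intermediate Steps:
$G = 6 i$ ($G = 3 \sqrt{-2 + \left(3 - 5\right)} = 3 \sqrt{-2 - 2} = 3 \sqrt{-4} = 3 \cdot 2 i = 6 i \approx 6.0 i$)
$K = - \frac{5}{22} - \frac{3 i}{11}$ ($K = \frac{6 i + 5}{-21 - 1} = \frac{5 + 6 i}{-22} = \left(5 + 6 i\right) \left(- \frac{1}{22}\right) = - \frac{5}{22} - \frac{3 i}{11} \approx -0.22727 - 0.27273 i$)
$\left(K + \left(\frac{22}{22} + \frac{24}{4}\right)\right)^{2} = \left(\left(- \frac{5}{22} - \frac{3 i}{11}\right) + \left(\frac{22}{22} + \frac{24}{4}\right)\right)^{2} = \left(\left(- \frac{5}{22} - \frac{3 i}{11}\right) + \left(22 \cdot \frac{1}{22} + 24 \cdot \frac{1}{4}\right)\right)^{2} = \left(\left(- \frac{5}{22} - \frac{3 i}{11}\right) + \left(1 + 6\right)\right)^{2} = \left(\left(- \frac{5}{22} - \frac{3 i}{11}\right) + 7\right)^{2} = \left(\frac{149}{22} - \frac{3 i}{11}\right)^{2}$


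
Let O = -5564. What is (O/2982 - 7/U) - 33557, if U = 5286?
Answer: -29387969819/875714 ≈ -33559.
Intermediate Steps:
(O/2982 - 7/U) - 33557 = (-5564/2982 - 7/5286) - 33557 = (-5564*1/2982 - 7*1/5286) - 33557 = (-2782/1491 - 7/5286) - 33557 = -1635121/875714 - 33557 = -29387969819/875714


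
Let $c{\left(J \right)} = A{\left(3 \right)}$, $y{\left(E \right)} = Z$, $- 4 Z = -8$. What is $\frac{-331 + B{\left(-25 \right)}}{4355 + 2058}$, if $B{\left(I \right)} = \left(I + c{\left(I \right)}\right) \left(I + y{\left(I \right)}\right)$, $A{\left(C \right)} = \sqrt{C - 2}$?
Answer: $\frac{221}{6413} \approx 0.034461$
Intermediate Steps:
$Z = 2$ ($Z = \left(- \frac{1}{4}\right) \left(-8\right) = 2$)
$y{\left(E \right)} = 2$
$A{\left(C \right)} = \sqrt{-2 + C}$
$c{\left(J \right)} = 1$ ($c{\left(J \right)} = \sqrt{-2 + 3} = \sqrt{1} = 1$)
$B{\left(I \right)} = \left(1 + I\right) \left(2 + I\right)$ ($B{\left(I \right)} = \left(I + 1\right) \left(I + 2\right) = \left(1 + I\right) \left(2 + I\right)$)
$\frac{-331 + B{\left(-25 \right)}}{4355 + 2058} = \frac{-331 + \left(2 + \left(-25\right)^{2} + 3 \left(-25\right)\right)}{4355 + 2058} = \frac{-331 + \left(2 + 625 - 75\right)}{6413} = \left(-331 + 552\right) \frac{1}{6413} = 221 \cdot \frac{1}{6413} = \frac{221}{6413}$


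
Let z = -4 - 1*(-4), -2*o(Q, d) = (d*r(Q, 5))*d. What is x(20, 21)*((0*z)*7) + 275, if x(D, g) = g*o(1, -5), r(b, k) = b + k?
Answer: 275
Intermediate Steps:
o(Q, d) = -d²*(5 + Q)/2 (o(Q, d) = -d*(Q + 5)*d/2 = -d*(5 + Q)*d/2 = -d²*(5 + Q)/2)
x(D, g) = -75*g (x(D, g) = g*((½)*(-5)²*(-5 - 1*1)) = g*((½)*25*(-5 - 1)) = g*((½)*25*(-6)) = g*(-75) = -75*g)
z = 0 (z = -4 + 4 = 0)
x(20, 21)*((0*z)*7) + 275 = (-75*21)*((0*0)*7) + 275 = -0*7 + 275 = -1575*0 + 275 = 0 + 275 = 275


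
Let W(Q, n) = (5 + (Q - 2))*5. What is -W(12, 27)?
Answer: -75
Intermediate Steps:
W(Q, n) = 15 + 5*Q (W(Q, n) = (5 + (-2 + Q))*5 = (3 + Q)*5 = 15 + 5*Q)
-W(12, 27) = -(15 + 5*12) = -(15 + 60) = -1*75 = -75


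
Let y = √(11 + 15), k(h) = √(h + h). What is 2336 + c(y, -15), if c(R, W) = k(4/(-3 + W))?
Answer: 2336 + 2*I/3 ≈ 2336.0 + 0.66667*I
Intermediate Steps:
k(h) = √2*√h (k(h) = √(2*h) = √2*√h)
y = √26 ≈ 5.0990
c(R, W) = 2*√2*√(1/(-3 + W)) (c(R, W) = √2*√(4/(-3 + W)) = √2*(2*√(1/(-3 + W))) = 2*√2*√(1/(-3 + W)))
2336 + c(y, -15) = 2336 + 2*√2*√(1/(-3 - 15)) = 2336 + 2*√2*√(1/(-18)) = 2336 + 2*√2*√(-1/18) = 2336 + 2*√2*(I*√2/6) = 2336 + 2*I/3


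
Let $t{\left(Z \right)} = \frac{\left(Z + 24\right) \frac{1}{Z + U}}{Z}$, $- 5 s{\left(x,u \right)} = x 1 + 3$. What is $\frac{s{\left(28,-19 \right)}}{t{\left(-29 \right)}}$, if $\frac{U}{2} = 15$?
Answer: $- \frac{899}{25} \approx -35.96$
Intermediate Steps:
$U = 30$ ($U = 2 \cdot 15 = 30$)
$s{\left(x,u \right)} = - \frac{3}{5} - \frac{x}{5}$ ($s{\left(x,u \right)} = - \frac{x 1 + 3}{5} = - \frac{x + 3}{5} = - \frac{3 + x}{5} = - \frac{3}{5} - \frac{x}{5}$)
$t{\left(Z \right)} = \frac{24 + Z}{Z \left(30 + Z\right)}$ ($t{\left(Z \right)} = \frac{\left(Z + 24\right) \frac{1}{Z + 30}}{Z} = \frac{\left(24 + Z\right) \frac{1}{30 + Z}}{Z} = \frac{\frac{1}{30 + Z} \left(24 + Z\right)}{Z} = \frac{24 + Z}{Z \left(30 + Z\right)}$)
$\frac{s{\left(28,-19 \right)}}{t{\left(-29 \right)}} = \frac{- \frac{3}{5} - \frac{28}{5}}{\frac{1}{-29} \frac{1}{30 - 29} \left(24 - 29\right)} = \frac{- \frac{3}{5} - \frac{28}{5}}{\left(- \frac{1}{29}\right) 1^{-1} \left(-5\right)} = - \frac{31}{5 \left(\left(- \frac{1}{29}\right) 1 \left(-5\right)\right)} = - \frac{31}{5 \cdot \frac{5}{29}} = \left(- \frac{31}{5}\right) \frac{29}{5} = - \frac{899}{25}$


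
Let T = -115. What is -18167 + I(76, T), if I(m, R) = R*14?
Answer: -19777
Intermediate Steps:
I(m, R) = 14*R
-18167 + I(76, T) = -18167 + 14*(-115) = -18167 - 1610 = -19777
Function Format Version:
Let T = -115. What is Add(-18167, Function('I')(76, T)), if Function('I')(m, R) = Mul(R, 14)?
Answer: -19777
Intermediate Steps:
Function('I')(m, R) = Mul(14, R)
Add(-18167, Function('I')(76, T)) = Add(-18167, Mul(14, -115)) = Add(-18167, -1610) = -19777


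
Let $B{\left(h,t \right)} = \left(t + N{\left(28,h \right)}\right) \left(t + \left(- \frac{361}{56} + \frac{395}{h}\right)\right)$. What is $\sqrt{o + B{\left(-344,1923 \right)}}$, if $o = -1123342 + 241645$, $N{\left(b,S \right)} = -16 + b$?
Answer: $\frac{\sqrt{138406002}}{7} \approx 1680.7$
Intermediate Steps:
$o = -881697$
$B{\left(h,t \right)} = \left(12 + t\right) \left(- \frac{361}{56} + t + \frac{395}{h}\right)$ ($B{\left(h,t \right)} = \left(t + \left(-16 + 28\right)\right) \left(t + \left(- \frac{361}{56} + \frac{395}{h}\right)\right) = \left(t + 12\right) \left(t + \left(\left(-361\right) \frac{1}{56} + \frac{395}{h}\right)\right) = \left(12 + t\right) \left(t - \left(\frac{361}{56} - \frac{395}{h}\right)\right) = \left(12 + t\right) \left(- \frac{361}{56} + t + \frac{395}{h}\right)$)
$\sqrt{o + B{\left(-344,1923 \right)}} = \sqrt{-881697 + \frac{265440 + 22120 \cdot 1923 - 344 \left(-4332 + 56 \cdot 1923^{2} + 311 \cdot 1923\right)}{56 \left(-344\right)}} = \sqrt{-881697 + \frac{1}{56} \left(- \frac{1}{344}\right) \left(265440 + 42536760 - 344 \left(-4332 + 56 \cdot 3697929 + 598053\right)\right)} = \sqrt{-881697 + \frac{1}{56} \left(- \frac{1}{344}\right) \left(265440 + 42536760 - 344 \left(-4332 + 207084024 + 598053\right)\right)} = \sqrt{-881697 + \frac{1}{56} \left(- \frac{1}{344}\right) \left(265440 + 42536760 - 71441144280\right)} = \sqrt{-881697 + \frac{1}{56} \left(- \frac{1}{344}\right) \left(-71398342080\right)} = \sqrt{-881697 + \frac{25944165}{7}} = \sqrt{\frac{19772286}{7}} = \frac{\sqrt{138406002}}{7}$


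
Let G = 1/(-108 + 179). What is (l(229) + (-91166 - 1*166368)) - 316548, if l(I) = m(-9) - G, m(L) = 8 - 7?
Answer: -40759752/71 ≈ -5.7408e+5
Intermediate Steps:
m(L) = 1
G = 1/71 ≈ 0.014085
l(I) = 70/71 (l(I) = 1 - 1*1/71 = 1 - 1/71 = 70/71)
(l(229) + (-91166 - 1*166368)) - 316548 = (70/71 + (-91166 - 1*166368)) - 316548 = (70/71 + (-91166 - 166368)) - 316548 = (70/71 - 257534) - 316548 = -18284844/71 - 316548 = -40759752/71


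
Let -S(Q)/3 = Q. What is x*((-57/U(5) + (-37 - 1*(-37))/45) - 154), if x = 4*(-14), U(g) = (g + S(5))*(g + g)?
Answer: 214802/25 ≈ 8592.1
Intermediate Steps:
S(Q) = -3*Q
U(g) = 2*g*(-15 + g) (U(g) = (g - 3*5)*(g + g) = (g - 15)*(2*g) = (-15 + g)*(2*g) = 2*g*(-15 + g))
x = -56
x*((-57/U(5) + (-37 - 1*(-37))/45) - 154) = -56*((-57*1/(10*(-15 + 5)) + (-37 - 1*(-37))/45) - 154) = -56*((-57/(2*5*(-10)) + (-37 + 37)*(1/45)) - 154) = -56*((-57/(-100) + 0*(1/45)) - 154) = -56*((-57*(-1/100) + 0) - 154) = -56*((57/100 + 0) - 154) = -56*(57/100 - 154) = -56*(-15343/100) = 214802/25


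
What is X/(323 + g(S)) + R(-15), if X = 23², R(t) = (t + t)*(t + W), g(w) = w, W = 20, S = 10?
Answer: -49421/333 ≈ -148.41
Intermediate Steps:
R(t) = 2*t*(20 + t) (R(t) = (t + t)*(t + 20) = (2*t)*(20 + t) = 2*t*(20 + t))
X = 529
X/(323 + g(S)) + R(-15) = 529/(323 + 10) + 2*(-15)*(20 - 15) = 529/333 + 2*(-15)*5 = 529*(1/333) - 150 = 529/333 - 150 = -49421/333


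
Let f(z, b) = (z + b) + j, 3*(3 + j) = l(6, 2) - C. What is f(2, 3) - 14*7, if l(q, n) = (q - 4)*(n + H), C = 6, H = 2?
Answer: -286/3 ≈ -95.333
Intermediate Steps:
l(q, n) = (-4 + q)*(2 + n) (l(q, n) = (q - 4)*(n + 2) = (-4 + q)*(2 + n))
j = -7/3 (j = -3 + ((-8 - 4*2 + 2*6 + 2*6) - 1*6)/3 = -3 + ((-8 - 8 + 12 + 12) - 6)/3 = -3 + (8 - 6)/3 = -3 + (⅓)*2 = -3 + ⅔ = -7/3 ≈ -2.3333)
f(z, b) = -7/3 + b + z (f(z, b) = (z + b) - 7/3 = (b + z) - 7/3 = -7/3 + b + z)
f(2, 3) - 14*7 = (-7/3 + 3 + 2) - 14*7 = 8/3 - 98 = -286/3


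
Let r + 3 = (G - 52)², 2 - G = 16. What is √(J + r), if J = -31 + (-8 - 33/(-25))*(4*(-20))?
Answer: 3*√13490/5 ≈ 69.688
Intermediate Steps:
G = -14 (G = 2 - 1*16 = 2 - 16 = -14)
r = 4353 (r = -3 + (-14 - 52)² = -3 + (-66)² = -3 + 4356 = 4353)
J = 2517/5 (J = -31 + (-8 - 33*(-1)/25)*(-80) = -31 + (-8 - 1*(-33/25))*(-80) = -31 + (-8 + 33/25)*(-80) = -31 - 167/25*(-80) = -31 + 2672/5 = 2517/5 ≈ 503.40)
√(J + r) = √(2517/5 + 4353) = √(24282/5) = 3*√13490/5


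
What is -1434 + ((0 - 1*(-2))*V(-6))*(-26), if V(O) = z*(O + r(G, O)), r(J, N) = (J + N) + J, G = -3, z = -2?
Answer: -3306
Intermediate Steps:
r(J, N) = N + 2*J
V(O) = 12 - 4*O (V(O) = -2*(O + (O + 2*(-3))) = -2*(O + (O - 6)) = -2*(O + (-6 + O)) = -2*(-6 + 2*O) = 12 - 4*O)
-1434 + ((0 - 1*(-2))*V(-6))*(-26) = -1434 + ((0 - 1*(-2))*(12 - 4*(-6)))*(-26) = -1434 + ((0 + 2)*(12 + 24))*(-26) = -1434 + (2*36)*(-26) = -1434 + 72*(-26) = -1434 - 1872 = -3306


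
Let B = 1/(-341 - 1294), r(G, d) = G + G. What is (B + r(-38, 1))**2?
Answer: 15440796121/2673225 ≈ 5776.1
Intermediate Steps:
r(G, d) = 2*G
B = -1/1635 (B = 1/(-1635) = -1/1635 ≈ -0.00061162)
(B + r(-38, 1))**2 = (-1/1635 + 2*(-38))**2 = (-1/1635 - 76)**2 = (-124261/1635)**2 = 15440796121/2673225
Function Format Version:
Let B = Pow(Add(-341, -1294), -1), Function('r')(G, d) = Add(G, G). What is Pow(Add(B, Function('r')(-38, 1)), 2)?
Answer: Rational(15440796121, 2673225) ≈ 5776.1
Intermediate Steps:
Function('r')(G, d) = Mul(2, G)
B = Rational(-1, 1635) (B = Pow(-1635, -1) = Rational(-1, 1635) ≈ -0.00061162)
Pow(Add(B, Function('r')(-38, 1)), 2) = Pow(Add(Rational(-1, 1635), Mul(2, -38)), 2) = Pow(Add(Rational(-1, 1635), -76), 2) = Pow(Rational(-124261, 1635), 2) = Rational(15440796121, 2673225)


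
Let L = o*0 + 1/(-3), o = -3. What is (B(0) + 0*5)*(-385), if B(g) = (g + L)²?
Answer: -385/9 ≈ -42.778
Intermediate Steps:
L = -⅓ (L = -3*0 + 1/(-3) = 0 - ⅓ = -⅓ ≈ -0.33333)
B(g) = (-⅓ + g)² (B(g) = (g - ⅓)² = (-⅓ + g)²)
(B(0) + 0*5)*(-385) = ((-1 + 3*0)²/9 + 0*5)*(-385) = ((-1 + 0)²/9 + 0)*(-385) = ((⅑)*(-1)² + 0)*(-385) = ((⅑)*1 + 0)*(-385) = (⅑ + 0)*(-385) = (⅑)*(-385) = -385/9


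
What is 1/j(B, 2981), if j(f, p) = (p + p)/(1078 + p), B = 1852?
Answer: 369/542 ≈ 0.68081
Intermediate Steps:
j(f, p) = 2*p/(1078 + p) (j(f, p) = (2*p)/(1078 + p) = 2*p/(1078 + p))
1/j(B, 2981) = 1/(2*2981/(1078 + 2981)) = 1/(2*2981/4059) = 1/(2*2981*(1/4059)) = 1/(542/369) = 369/542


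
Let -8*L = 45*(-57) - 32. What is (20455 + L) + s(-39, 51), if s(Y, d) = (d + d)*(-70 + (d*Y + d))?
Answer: -1472291/8 ≈ -1.8404e+5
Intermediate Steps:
L = 2597/8 (L = -(45*(-57) - 32)/8 = -(-2565 - 32)/8 = -⅛*(-2597) = 2597/8 ≈ 324.63)
s(Y, d) = 2*d*(-70 + d + Y*d) (s(Y, d) = (2*d)*(-70 + (Y*d + d)) = (2*d)*(-70 + (d + Y*d)) = (2*d)*(-70 + d + Y*d) = 2*d*(-70 + d + Y*d))
(20455 + L) + s(-39, 51) = (20455 + 2597/8) + 2*51*(-70 + 51 - 39*51) = 166237/8 + 2*51*(-70 + 51 - 1989) = 166237/8 + 2*51*(-2008) = 166237/8 - 204816 = -1472291/8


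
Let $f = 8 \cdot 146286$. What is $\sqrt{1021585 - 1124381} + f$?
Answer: $1170288 + 2 i \sqrt{25699} \approx 1.1703 \cdot 10^{6} + 320.62 i$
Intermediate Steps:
$f = 1170288$
$\sqrt{1021585 - 1124381} + f = \sqrt{1021585 - 1124381} + 1170288 = \sqrt{-102796} + 1170288 = 2 i \sqrt{25699} + 1170288 = 1170288 + 2 i \sqrt{25699}$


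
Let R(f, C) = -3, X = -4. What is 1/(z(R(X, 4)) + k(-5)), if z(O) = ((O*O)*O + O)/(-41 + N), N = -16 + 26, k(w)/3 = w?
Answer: -31/435 ≈ -0.071264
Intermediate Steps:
k(w) = 3*w
N = 10
z(O) = -O/31 - O³/31 (z(O) = ((O*O)*O + O)/(-41 + 10) = (O²*O + O)/(-31) = (O³ + O)*(-1/31) = (O + O³)*(-1/31) = -O/31 - O³/31)
1/(z(R(X, 4)) + k(-5)) = 1/((1/31)*(-3)*(-1 - 1*(-3)²) + 3*(-5)) = 1/((1/31)*(-3)*(-1 - 1*9) - 15) = 1/((1/31)*(-3)*(-1 - 9) - 15) = 1/((1/31)*(-3)*(-10) - 15) = 1/(30/31 - 15) = 1/(-435/31) = -31/435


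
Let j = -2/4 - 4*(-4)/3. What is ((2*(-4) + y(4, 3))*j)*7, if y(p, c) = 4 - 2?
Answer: -203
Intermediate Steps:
y(p, c) = 2
j = 29/6 (j = -2*¼ + 16*(⅓) = -½ + 16/3 = 29/6 ≈ 4.8333)
((2*(-4) + y(4, 3))*j)*7 = ((2*(-4) + 2)*(29/6))*7 = ((-8 + 2)*(29/6))*7 = -6*29/6*7 = -29*7 = -203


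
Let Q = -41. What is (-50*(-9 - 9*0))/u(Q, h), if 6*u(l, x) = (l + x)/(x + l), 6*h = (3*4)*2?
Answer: 2700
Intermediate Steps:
h = 4 (h = ((3*4)*2)/6 = (12*2)/6 = (⅙)*24 = 4)
u(l, x) = ⅙ (u(l, x) = ((l + x)/(x + l))/6 = ((l + x)/(l + x))/6 = (⅙)*1 = ⅙)
(-50*(-9 - 9*0))/u(Q, h) = (-50*(-9 - 9*0))/(⅙) = -50*(-9 + 0)*6 = -50*(-9)*6 = 450*6 = 2700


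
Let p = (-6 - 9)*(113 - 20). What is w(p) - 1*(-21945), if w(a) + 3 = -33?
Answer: 21909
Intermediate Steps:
p = -1395 (p = -15*93 = -1395)
w(a) = -36 (w(a) = -3 - 33 = -36)
w(p) - 1*(-21945) = -36 - 1*(-21945) = -36 + 21945 = 21909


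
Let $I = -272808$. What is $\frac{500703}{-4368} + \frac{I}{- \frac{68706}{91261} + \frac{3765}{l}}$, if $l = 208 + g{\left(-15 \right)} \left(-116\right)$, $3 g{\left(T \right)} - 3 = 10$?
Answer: $\frac{1457504442373}{72698704} \approx 20049.0$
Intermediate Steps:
$g{\left(T \right)} = \frac{13}{3}$ ($g{\left(T \right)} = 1 + \frac{1}{3} \cdot 10 = 1 + \frac{10}{3} = \frac{13}{3}$)
$l = - \frac{884}{3}$ ($l = 208 + \frac{13}{3} \left(-116\right) = 208 - \frac{1508}{3} = - \frac{884}{3} \approx -294.67$)
$\frac{500703}{-4368} + \frac{I}{- \frac{68706}{91261} + \frac{3765}{l}} = \frac{500703}{-4368} - \frac{272808}{- \frac{68706}{91261} + \frac{3765}{- \frac{884}{3}}} = 500703 \left(- \frac{1}{4368}\right) - \frac{272808}{\left(-68706\right) \frac{1}{91261} + 3765 \left(- \frac{3}{884}\right)} = - \frac{23843}{208} - \frac{272808}{- \frac{198}{263} - \frac{11295}{884}} = - \frac{23843}{208} - \frac{272808}{- \frac{3145617}{232492}} = - \frac{23843}{208} - - \frac{7047297504}{349513} = - \frac{23843}{208} + \frac{7047297504}{349513} = \frac{1457504442373}{72698704}$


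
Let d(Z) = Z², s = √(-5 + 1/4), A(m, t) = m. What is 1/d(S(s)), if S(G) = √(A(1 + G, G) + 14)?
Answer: 60/919 - 2*I*√19/919 ≈ 0.065288 - 0.0094862*I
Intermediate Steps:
s = I*√19/2 (s = √(-5 + ¼) = √(-19/4) = I*√19/2 ≈ 2.1795*I)
S(G) = √(15 + G) (S(G) = √((1 + G) + 14) = √(15 + G))
1/d(S(s)) = 1/((√(15 + I*√19/2))²) = 1/(15 + I*√19/2)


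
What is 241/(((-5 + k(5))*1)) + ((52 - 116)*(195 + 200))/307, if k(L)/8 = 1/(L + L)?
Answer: -900815/6447 ≈ -139.73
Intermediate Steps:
k(L) = 4/L (k(L) = 8/(L + L) = 8/((2*L)) = 8*(1/(2*L)) = 4/L)
241/(((-5 + k(5))*1)) + ((52 - 116)*(195 + 200))/307 = 241/(((-5 + 4/5)*1)) + ((52 - 116)*(195 + 200))/307 = 241/(((-5 + 4*(1/5))*1)) - 64*395*(1/307) = 241/(((-5 + 4/5)*1)) - 25280*1/307 = 241/((-21/5*1)) - 25280/307 = 241/(-21/5) - 25280/307 = 241*(-5/21) - 25280/307 = -1205/21 - 25280/307 = -900815/6447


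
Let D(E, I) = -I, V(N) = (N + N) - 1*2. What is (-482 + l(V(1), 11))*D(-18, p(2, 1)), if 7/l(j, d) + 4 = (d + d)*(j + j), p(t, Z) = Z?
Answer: 1935/4 ≈ 483.75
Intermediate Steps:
V(N) = -2 + 2*N (V(N) = 2*N - 2 = -2 + 2*N)
l(j, d) = 7/(-4 + 4*d*j) (l(j, d) = 7/(-4 + (d + d)*(j + j)) = 7/(-4 + (2*d)*(2*j)) = 7/(-4 + 4*d*j))
(-482 + l(V(1), 11))*D(-18, p(2, 1)) = (-482 + 7/(4*(-1 + 11*(-2 + 2*1))))*(-1*1) = (-482 + 7/(4*(-1 + 11*(-2 + 2))))*(-1) = (-482 + 7/(4*(-1 + 11*0)))*(-1) = (-482 + 7/(4*(-1 + 0)))*(-1) = (-482 + (7/4)/(-1))*(-1) = (-482 + (7/4)*(-1))*(-1) = (-482 - 7/4)*(-1) = -1935/4*(-1) = 1935/4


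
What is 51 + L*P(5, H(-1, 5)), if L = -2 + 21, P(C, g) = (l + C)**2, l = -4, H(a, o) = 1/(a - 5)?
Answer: 70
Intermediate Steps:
H(a, o) = 1/(-5 + a)
P(C, g) = (-4 + C)**2
L = 19
51 + L*P(5, H(-1, 5)) = 51 + 19*(-4 + 5)**2 = 51 + 19*1**2 = 51 + 19*1 = 51 + 19 = 70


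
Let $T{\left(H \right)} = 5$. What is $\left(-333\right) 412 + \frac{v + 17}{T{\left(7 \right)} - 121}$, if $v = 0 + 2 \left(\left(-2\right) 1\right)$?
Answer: $- \frac{15914749}{116} \approx -1.372 \cdot 10^{5}$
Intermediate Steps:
$v = -4$ ($v = 0 + 2 \left(-2\right) = 0 - 4 = -4$)
$\left(-333\right) 412 + \frac{v + 17}{T{\left(7 \right)} - 121} = \left(-333\right) 412 + \frac{-4 + 17}{5 - 121} = -137196 + \frac{13}{-116} = -137196 + 13 \left(- \frac{1}{116}\right) = -137196 - \frac{13}{116} = - \frac{15914749}{116}$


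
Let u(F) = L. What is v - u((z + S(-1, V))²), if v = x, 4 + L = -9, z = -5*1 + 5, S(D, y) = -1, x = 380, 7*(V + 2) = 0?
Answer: 393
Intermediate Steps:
V = -2 (V = -2 + (⅐)*0 = -2 + 0 = -2)
z = 0 (z = -5 + 5 = 0)
L = -13 (L = -4 - 9 = -13)
u(F) = -13
v = 380
v - u((z + S(-1, V))²) = 380 - 1*(-13) = 380 + 13 = 393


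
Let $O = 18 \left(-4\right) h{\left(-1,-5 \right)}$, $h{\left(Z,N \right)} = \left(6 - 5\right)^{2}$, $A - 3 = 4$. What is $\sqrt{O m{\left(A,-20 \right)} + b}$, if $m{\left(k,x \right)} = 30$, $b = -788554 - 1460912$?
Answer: $i \sqrt{2251626} \approx 1500.5 i$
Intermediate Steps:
$A = 7$ ($A = 3 + 4 = 7$)
$h{\left(Z,N \right)} = 1$ ($h{\left(Z,N \right)} = 1^{2} = 1$)
$b = -2249466$ ($b = -788554 - 1460912 = -2249466$)
$O = -72$ ($O = 18 \left(-4\right) 1 = \left(-72\right) 1 = -72$)
$\sqrt{O m{\left(A,-20 \right)} + b} = \sqrt{\left(-72\right) 30 - 2249466} = \sqrt{-2160 - 2249466} = \sqrt{-2251626} = i \sqrt{2251626}$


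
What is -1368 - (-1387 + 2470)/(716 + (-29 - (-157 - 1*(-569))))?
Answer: -377283/275 ≈ -1371.9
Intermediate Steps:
-1368 - (-1387 + 2470)/(716 + (-29 - (-157 - 1*(-569)))) = -1368 - 1083/(716 + (-29 - (-157 + 569))) = -1368 - 1083/(716 + (-29 - 1*412)) = -1368 - 1083/(716 + (-29 - 412)) = -1368 - 1083/(716 - 441) = -1368 - 1083/275 = -377283/275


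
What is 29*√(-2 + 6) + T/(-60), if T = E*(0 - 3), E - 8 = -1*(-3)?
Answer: 1171/20 ≈ 58.550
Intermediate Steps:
E = 11 (E = 8 - 1*(-3) = 8 + 3 = 11)
T = -33 (T = 11*(0 - 3) = 11*(-3) = -33)
29*√(-2 + 6) + T/(-60) = 29*√(-2 + 6) - 33/(-60) = 29*√4 - 33*(-1/60) = 29*2 + 11/20 = 58 + 11/20 = 1171/20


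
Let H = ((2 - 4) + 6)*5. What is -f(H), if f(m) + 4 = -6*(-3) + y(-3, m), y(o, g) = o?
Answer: -11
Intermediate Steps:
H = 20 (H = (-2 + 6)*5 = 4*5 = 20)
f(m) = 11 (f(m) = -4 + (-6*(-3) - 3) = -4 + (18 - 3) = -4 + 15 = 11)
-f(H) = -1*11 = -11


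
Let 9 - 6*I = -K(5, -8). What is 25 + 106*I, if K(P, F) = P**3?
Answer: 7177/3 ≈ 2392.3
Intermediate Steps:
I = 67/3 (I = 3/2 - (-1)*5**3/6 = 3/2 - (-1)*125/6 = 3/2 - 1/6*(-125) = 3/2 + 125/6 = 67/3 ≈ 22.333)
25 + 106*I = 25 + 106*(67/3) = 25 + 7102/3 = 7177/3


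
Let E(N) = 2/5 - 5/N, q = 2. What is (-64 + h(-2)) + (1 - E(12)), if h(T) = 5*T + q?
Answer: -4259/60 ≈ -70.983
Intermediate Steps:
E(N) = ⅖ - 5/N (E(N) = 2*(⅕) - 5/N = ⅖ - 5/N)
h(T) = 2 + 5*T (h(T) = 5*T + 2 = 2 + 5*T)
(-64 + h(-2)) + (1 - E(12)) = (-64 + (2 + 5*(-2))) + (1 - (⅖ - 5/12)) = (-64 + (2 - 10)) + (1 - (⅖ - 5*1/12)) = (-64 - 8) + (1 - (⅖ - 5/12)) = -72 + (1 - 1*(-1/60)) = -72 + (1 + 1/60) = -72 + 61/60 = -4259/60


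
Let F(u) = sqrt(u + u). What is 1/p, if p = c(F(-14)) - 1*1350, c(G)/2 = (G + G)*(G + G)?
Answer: -1/1574 ≈ -0.00063532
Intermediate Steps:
F(u) = sqrt(2)*sqrt(u) (F(u) = sqrt(2*u) = sqrt(2)*sqrt(u))
c(G) = 8*G**2 (c(G) = 2*((G + G)*(G + G)) = 2*((2*G)*(2*G)) = 2*(4*G**2) = 8*G**2)
p = -1574 (p = 8*(sqrt(2)*sqrt(-14))**2 - 1*1350 = 8*(sqrt(2)*(I*sqrt(14)))**2 - 1350 = 8*(2*I*sqrt(7))**2 - 1350 = 8*(-28) - 1350 = -224 - 1350 = -1574)
1/p = 1/(-1574) = -1/1574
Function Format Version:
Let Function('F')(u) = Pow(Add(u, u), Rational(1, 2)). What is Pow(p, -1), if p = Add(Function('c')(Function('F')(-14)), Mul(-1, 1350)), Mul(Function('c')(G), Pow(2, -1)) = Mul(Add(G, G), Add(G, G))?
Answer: Rational(-1, 1574) ≈ -0.00063532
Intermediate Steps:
Function('F')(u) = Mul(Pow(2, Rational(1, 2)), Pow(u, Rational(1, 2))) (Function('F')(u) = Pow(Mul(2, u), Rational(1, 2)) = Mul(Pow(2, Rational(1, 2)), Pow(u, Rational(1, 2))))
Function('c')(G) = Mul(8, Pow(G, 2)) (Function('c')(G) = Mul(2, Mul(Add(G, G), Add(G, G))) = Mul(2, Mul(Mul(2, G), Mul(2, G))) = Mul(2, Mul(4, Pow(G, 2))) = Mul(8, Pow(G, 2)))
p = -1574 (p = Add(Mul(8, Pow(Mul(Pow(2, Rational(1, 2)), Pow(-14, Rational(1, 2))), 2)), Mul(-1, 1350)) = Add(Mul(8, Pow(Mul(Pow(2, Rational(1, 2)), Mul(I, Pow(14, Rational(1, 2)))), 2)), -1350) = Add(Mul(8, Pow(Mul(2, I, Pow(7, Rational(1, 2))), 2)), -1350) = Add(Mul(8, -28), -1350) = Add(-224, -1350) = -1574)
Pow(p, -1) = Pow(-1574, -1) = Rational(-1, 1574)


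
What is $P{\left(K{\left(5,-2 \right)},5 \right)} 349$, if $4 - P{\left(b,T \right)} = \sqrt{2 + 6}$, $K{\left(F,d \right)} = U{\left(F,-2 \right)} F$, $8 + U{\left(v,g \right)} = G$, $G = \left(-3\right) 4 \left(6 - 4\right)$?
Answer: $1396 - 698 \sqrt{2} \approx 408.88$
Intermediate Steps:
$G = -24$ ($G = \left(-12\right) 2 = -24$)
$U{\left(v,g \right)} = -32$ ($U{\left(v,g \right)} = -8 - 24 = -32$)
$K{\left(F,d \right)} = - 32 F$
$P{\left(b,T \right)} = 4 - 2 \sqrt{2}$ ($P{\left(b,T \right)} = 4 - \sqrt{2 + 6} = 4 - \sqrt{8} = 4 - 2 \sqrt{2}$)
$P{\left(K{\left(5,-2 \right)},5 \right)} 349 = \left(4 - 2 \sqrt{2}\right) 349 = 1396 - 698 \sqrt{2}$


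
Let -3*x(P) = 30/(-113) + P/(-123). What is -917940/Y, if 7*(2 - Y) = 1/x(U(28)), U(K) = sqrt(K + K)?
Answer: 34380160888584/8178235 - 12110318898552*sqrt(14)/8178235 ≈ -1.3368e+6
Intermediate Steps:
U(K) = sqrt(2)*sqrt(K) (U(K) = sqrt(2*K) = sqrt(2)*sqrt(K))
x(P) = 10/113 + P/369 (x(P) = -(30/(-113) + P/(-123))/3 = -(30*(-1/113) + P*(-1/123))/3 = -(-30/113 - P/123)/3 = 10/113 + P/369)
Y = 2 - 1/(7*(10/113 + 2*sqrt(14)/369)) (Y = 2 - 1/(7*(10/113 + (sqrt(2)*sqrt(28))/369)) = 2 - 1/(7*(10/113 + (sqrt(2)*(2*sqrt(7)))/369)) = 2 - 1/(7*(10/113 + (2*sqrt(14))/369)) = 2 - 1/(7*(10/113 + 2*sqrt(14)/369)) ≈ 0.68668)
-917940/Y = -917940/(13376287/45153626 + 4711761*sqrt(14)/45153626)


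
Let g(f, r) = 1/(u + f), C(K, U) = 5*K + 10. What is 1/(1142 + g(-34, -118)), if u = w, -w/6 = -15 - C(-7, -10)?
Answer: 94/107347 ≈ 0.00087566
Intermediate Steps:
C(K, U) = 10 + 5*K
w = -60 (w = -6*(-15 - (10 + 5*(-7))) = -6*(-15 - (10 - 35)) = -6*(-15 - 1*(-25)) = -6*(-15 + 25) = -6*10 = -60)
u = -60
g(f, r) = 1/(-60 + f)
1/(1142 + g(-34, -118)) = 1/(1142 + 1/(-60 - 34)) = 1/(1142 + 1/(-94)) = 1/(1142 - 1/94) = 1/(107347/94) = 94/107347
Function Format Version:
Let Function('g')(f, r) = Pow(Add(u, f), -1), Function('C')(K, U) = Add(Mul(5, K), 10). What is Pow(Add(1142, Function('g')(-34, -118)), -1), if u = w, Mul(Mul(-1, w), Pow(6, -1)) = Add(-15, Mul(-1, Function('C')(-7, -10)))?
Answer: Rational(94, 107347) ≈ 0.00087566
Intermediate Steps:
Function('C')(K, U) = Add(10, Mul(5, K))
w = -60 (w = Mul(-6, Add(-15, Mul(-1, Add(10, Mul(5, -7))))) = Mul(-6, Add(-15, Mul(-1, Add(10, -35)))) = Mul(-6, Add(-15, Mul(-1, -25))) = Mul(-6, Add(-15, 25)) = Mul(-6, 10) = -60)
u = -60
Function('g')(f, r) = Pow(Add(-60, f), -1)
Pow(Add(1142, Function('g')(-34, -118)), -1) = Pow(Add(1142, Pow(Add(-60, -34), -1)), -1) = Pow(Add(1142, Pow(-94, -1)), -1) = Pow(Add(1142, Rational(-1, 94)), -1) = Pow(Rational(107347, 94), -1) = Rational(94, 107347)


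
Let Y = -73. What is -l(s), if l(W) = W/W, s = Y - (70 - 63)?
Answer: -1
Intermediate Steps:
s = -80 (s = -73 - (70 - 63) = -73 - 1*7 = -73 - 7 = -80)
l(W) = 1
-l(s) = -1*1 = -1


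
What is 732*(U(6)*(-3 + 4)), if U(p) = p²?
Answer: 26352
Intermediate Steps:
732*(U(6)*(-3 + 4)) = 732*(6²*(-3 + 4)) = 732*(36*1) = 732*36 = 26352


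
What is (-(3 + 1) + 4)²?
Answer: 0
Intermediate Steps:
(-(3 + 1) + 4)² = (-1*4 + 4)² = (-4 + 4)² = 0² = 0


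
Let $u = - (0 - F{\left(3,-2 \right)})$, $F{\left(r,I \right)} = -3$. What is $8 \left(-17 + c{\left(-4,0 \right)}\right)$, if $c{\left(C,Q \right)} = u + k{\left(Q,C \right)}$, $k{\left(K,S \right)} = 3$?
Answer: $-136$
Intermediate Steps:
$u = -3$ ($u = - (0 - -3) = - (0 + 3) = \left(-1\right) 3 = -3$)
$c{\left(C,Q \right)} = 0$ ($c{\left(C,Q \right)} = -3 + 3 = 0$)
$8 \left(-17 + c{\left(-4,0 \right)}\right) = 8 \left(-17 + 0\right) = 8 \left(-17\right) = -136$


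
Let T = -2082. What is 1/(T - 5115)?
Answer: -1/7197 ≈ -0.00013895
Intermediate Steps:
1/(T - 5115) = 1/(-2082 - 5115) = 1/(-7197) = -1/7197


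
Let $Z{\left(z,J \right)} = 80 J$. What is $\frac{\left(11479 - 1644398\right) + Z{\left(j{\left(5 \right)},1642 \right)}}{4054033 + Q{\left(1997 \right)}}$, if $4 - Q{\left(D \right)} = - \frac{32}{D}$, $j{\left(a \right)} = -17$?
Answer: $- \frac{176389019}{476230113} \approx -0.37039$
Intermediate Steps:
$Q{\left(D \right)} = 4 + \frac{32}{D}$ ($Q{\left(D \right)} = 4 - - \frac{32}{D} = 4 + \frac{32}{D}$)
$\frac{\left(11479 - 1644398\right) + Z{\left(j{\left(5 \right)},1642 \right)}}{4054033 + Q{\left(1997 \right)}} = \frac{\left(11479 - 1644398\right) + 80 \cdot 1642}{4054033 + \left(4 + \frac{32}{1997}\right)} = \frac{\left(11479 - 1644398\right) + 131360}{4054033 + \left(4 + 32 \cdot \frac{1}{1997}\right)} = \frac{-1632919 + 131360}{4054033 + \left(4 + \frac{32}{1997}\right)} = - \frac{1501559}{4054033 + \frac{8020}{1997}} = - \frac{1501559}{\frac{8095911921}{1997}} = \left(-1501559\right) \frac{1997}{8095911921} = - \frac{176389019}{476230113}$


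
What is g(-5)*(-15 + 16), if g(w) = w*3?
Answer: -15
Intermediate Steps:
g(w) = 3*w
g(-5)*(-15 + 16) = (3*(-5))*(-15 + 16) = -15*1 = -15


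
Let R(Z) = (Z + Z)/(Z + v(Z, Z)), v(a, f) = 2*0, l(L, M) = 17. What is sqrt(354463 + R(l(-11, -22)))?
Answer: 3*sqrt(39385) ≈ 595.37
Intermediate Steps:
v(a, f) = 0
R(Z) = 2 (R(Z) = (Z + Z)/(Z + 0) = (2*Z)/Z = 2)
sqrt(354463 + R(l(-11, -22))) = sqrt(354463 + 2) = sqrt(354465) = 3*sqrt(39385)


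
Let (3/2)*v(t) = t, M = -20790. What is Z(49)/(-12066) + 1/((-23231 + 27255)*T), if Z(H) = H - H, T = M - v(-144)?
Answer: -1/83272656 ≈ -1.2009e-8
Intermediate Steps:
v(t) = 2*t/3
T = -20694 (T = -20790 - 2*(-144)/3 = -20790 - 1*(-96) = -20790 + 96 = -20694)
Z(H) = 0
Z(49)/(-12066) + 1/((-23231 + 27255)*T) = 0/(-12066) + 1/((-23231 + 27255)*(-20694)) = 0*(-1/12066) - 1/20694/4024 = 0 + (1/4024)*(-1/20694) = 0 - 1/83272656 = -1/83272656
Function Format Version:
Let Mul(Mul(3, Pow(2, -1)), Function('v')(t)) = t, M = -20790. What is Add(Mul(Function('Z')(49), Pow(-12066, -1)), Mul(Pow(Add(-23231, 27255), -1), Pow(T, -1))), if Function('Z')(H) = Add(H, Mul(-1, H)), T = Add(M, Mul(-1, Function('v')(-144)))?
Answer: Rational(-1, 83272656) ≈ -1.2009e-8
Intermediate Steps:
Function('v')(t) = Mul(Rational(2, 3), t)
T = -20694 (T = Add(-20790, Mul(-1, Mul(Rational(2, 3), -144))) = Add(-20790, Mul(-1, -96)) = Add(-20790, 96) = -20694)
Function('Z')(H) = 0
Add(Mul(Function('Z')(49), Pow(-12066, -1)), Mul(Pow(Add(-23231, 27255), -1), Pow(T, -1))) = Add(Mul(0, Pow(-12066, -1)), Mul(Pow(Add(-23231, 27255), -1), Pow(-20694, -1))) = Add(Mul(0, Rational(-1, 12066)), Mul(Pow(4024, -1), Rational(-1, 20694))) = Add(0, Mul(Rational(1, 4024), Rational(-1, 20694))) = Add(0, Rational(-1, 83272656)) = Rational(-1, 83272656)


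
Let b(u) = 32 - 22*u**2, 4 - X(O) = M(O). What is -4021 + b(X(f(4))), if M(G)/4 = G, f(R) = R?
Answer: -7157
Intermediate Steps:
M(G) = 4*G
X(O) = 4 - 4*O
b(u) = 32 - 22*u**2
-4021 + b(X(f(4))) = -4021 + (32 - 22*(4 - 4*4)**2) = -4021 + (32 - 22*(4 - 16)**2) = -4021 + (32 - 22*(-12)**2) = -4021 + (32 - 22*144) = -4021 + (32 - 3168) = -4021 - 3136 = -7157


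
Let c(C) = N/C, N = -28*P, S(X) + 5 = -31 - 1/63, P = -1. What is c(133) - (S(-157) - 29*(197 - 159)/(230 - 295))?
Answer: 1499501/77805 ≈ 19.273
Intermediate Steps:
S(X) = -2269/63 (S(X) = -5 + (-31 - 1/63) = -5 - 1954/63 = -2269/63)
N = 28 (N = -28*(-1) = 28)
c(C) = 28/C
c(133) - (S(-157) - 29*(197 - 159)/(230 - 295)) = 28/133 - (-2269/63 - 29*(197 - 159)/(230 - 295)) = 28*(1/133) - (-2269/63 - 1102/(-65)) = 4/19 - (-2269/63 - 1102*(-1)/65) = 4/19 - (-2269/63 - 29*(-38/65)) = 4/19 - (-2269/63 + 1102/65) = 4/19 - 1*(-78059/4095) = 4/19 + 78059/4095 = 1499501/77805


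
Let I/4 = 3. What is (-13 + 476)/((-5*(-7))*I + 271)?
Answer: 463/691 ≈ 0.67004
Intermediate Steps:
I = 12 (I = 4*3 = 12)
(-13 + 476)/((-5*(-7))*I + 271) = (-13 + 476)/(-5*(-7)*12 + 271) = 463/(35*12 + 271) = 463/(420 + 271) = 463/691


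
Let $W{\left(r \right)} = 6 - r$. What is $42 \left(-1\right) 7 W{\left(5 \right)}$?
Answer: $-294$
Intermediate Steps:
$42 \left(-1\right) 7 W{\left(5 \right)} = 42 \left(-1\right) 7 \left(6 - 5\right) = - 42 \cdot 7 \left(6 - 5\right) = - 42 \cdot 7 \cdot 1 = \left(-42\right) 7 = -294$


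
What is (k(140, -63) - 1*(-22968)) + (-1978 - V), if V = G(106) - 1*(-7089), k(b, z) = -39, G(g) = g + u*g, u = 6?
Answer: 13120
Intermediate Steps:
G(g) = 7*g (G(g) = g + 6*g = 7*g)
V = 7831 (V = 7*106 - 1*(-7089) = 742 + 7089 = 7831)
(k(140, -63) - 1*(-22968)) + (-1978 - V) = (-39 - 1*(-22968)) + (-1978 - 1*7831) = (-39 + 22968) + (-1978 - 7831) = 22929 - 9809 = 13120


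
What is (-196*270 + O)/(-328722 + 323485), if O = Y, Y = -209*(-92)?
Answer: 33692/5237 ≈ 6.4335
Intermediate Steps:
Y = 19228
O = 19228
(-196*270 + O)/(-328722 + 323485) = (-196*270 + 19228)/(-328722 + 323485) = (-52920 + 19228)/(-5237) = -33692*(-1/5237) = 33692/5237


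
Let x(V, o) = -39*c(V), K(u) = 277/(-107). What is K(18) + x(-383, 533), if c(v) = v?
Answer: 1597982/107 ≈ 14934.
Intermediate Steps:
K(u) = -277/107 (K(u) = 277*(-1/107) = -277/107)
x(V, o) = -39*V
K(18) + x(-383, 533) = -277/107 - 39*(-383) = -277/107 + 14937 = 1597982/107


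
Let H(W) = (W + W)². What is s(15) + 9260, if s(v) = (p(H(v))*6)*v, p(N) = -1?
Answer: 9170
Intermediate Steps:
H(W) = 4*W² (H(W) = (2*W)² = 4*W²)
s(v) = -6*v (s(v) = (-1*6)*v = -6*v)
s(15) + 9260 = -6*15 + 9260 = -90 + 9260 = 9170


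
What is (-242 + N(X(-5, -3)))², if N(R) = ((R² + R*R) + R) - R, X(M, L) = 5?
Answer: 36864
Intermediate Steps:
N(R) = 2*R² (N(R) = ((R² + R²) + R) - R = (2*R² + R) - R = (R + 2*R²) - R = 2*R²)
(-242 + N(X(-5, -3)))² = (-242 + 2*5²)² = (-242 + 2*25)² = (-242 + 50)² = (-192)² = 36864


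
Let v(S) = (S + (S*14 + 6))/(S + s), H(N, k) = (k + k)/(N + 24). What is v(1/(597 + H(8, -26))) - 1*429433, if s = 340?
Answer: -347717897813/809714 ≈ -4.2943e+5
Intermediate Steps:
H(N, k) = 2*k/(24 + N) (H(N, k) = (2*k)/(24 + N) = 2*k/(24 + N))
v(S) = (6 + 15*S)/(340 + S) (v(S) = (S + (S*14 + 6))/(S + 340) = (S + (14*S + 6))/(340 + S) = (S + (6 + 14*S))/(340 + S) = (6 + 15*S)/(340 + S))
v(1/(597 + H(8, -26))) - 1*429433 = 3*(2 + 5/(597 + 2*(-26)/(24 + 8)))/(340 + 1/(597 + 2*(-26)/(24 + 8))) - 1*429433 = 3*(2 + 5/(597 + 2*(-26)/32))/(340 + 1/(597 + 2*(-26)/32)) - 429433 = 3*(2 + 5/(597 + 2*(-26)*(1/32)))/(340 + 1/(597 + 2*(-26)*(1/32))) - 429433 = 3*(2 + 5/(597 - 13/8))/(340 + 1/(597 - 13/8)) - 429433 = 3*(2 + 5/(4763/8))/(340 + 1/(4763/8)) - 429433 = 3*(2 + 5*(8/4763))/(340 + 8/4763) - 429433 = 3*(2 + 40/4763)/(1619428/4763) - 429433 = 3*(4763/1619428)*(9566/4763) - 429433 = 14349/809714 - 429433 = -347717897813/809714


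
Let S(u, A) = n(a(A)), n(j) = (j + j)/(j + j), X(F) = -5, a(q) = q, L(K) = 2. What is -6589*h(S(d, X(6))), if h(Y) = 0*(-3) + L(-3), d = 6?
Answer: -13178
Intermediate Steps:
n(j) = 1 (n(j) = (2*j)/((2*j)) = (2*j)*(1/(2*j)) = 1)
S(u, A) = 1
h(Y) = 2 (h(Y) = 0*(-3) + 2 = 0 + 2 = 2)
-6589*h(S(d, X(6))) = -6589*2 = -13178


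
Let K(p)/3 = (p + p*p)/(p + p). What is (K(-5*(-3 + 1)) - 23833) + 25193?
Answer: 2753/2 ≈ 1376.5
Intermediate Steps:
K(p) = 3*(p + p**2)/(2*p) (K(p) = 3*((p + p*p)/(p + p)) = 3*((p + p**2)/((2*p))) = 3*((p + p**2)*(1/(2*p))) = 3*((p + p**2)/(2*p)) = 3*(p + p**2)/(2*p))
(K(-5*(-3 + 1)) - 23833) + 25193 = ((3/2 + 3*(-5*(-3 + 1))/2) - 23833) + 25193 = ((3/2 + 3*(-5*(-2))/2) - 23833) + 25193 = ((3/2 + (3/2)*10) - 23833) + 25193 = ((3/2 + 15) - 23833) + 25193 = (33/2 - 23833) + 25193 = -47633/2 + 25193 = 2753/2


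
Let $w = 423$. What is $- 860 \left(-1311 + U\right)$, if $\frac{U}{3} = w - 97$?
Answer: $286380$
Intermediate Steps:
$U = 978$ ($U = 3 \left(423 - 97\right) = 3 \cdot 326 = 978$)
$- 860 \left(-1311 + U\right) = - 860 \left(-1311 + 978\right) = \left(-860\right) \left(-333\right) = 286380$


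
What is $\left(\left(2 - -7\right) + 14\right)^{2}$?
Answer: $529$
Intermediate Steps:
$\left(\left(2 - -7\right) + 14\right)^{2} = \left(\left(2 + 7\right) + 14\right)^{2} = \left(9 + 14\right)^{2} = 23^{2} = 529$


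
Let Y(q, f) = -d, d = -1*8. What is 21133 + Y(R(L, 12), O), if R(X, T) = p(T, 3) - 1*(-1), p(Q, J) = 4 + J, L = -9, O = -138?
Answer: 21141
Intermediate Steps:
R(X, T) = 8 (R(X, T) = (4 + 3) - 1*(-1) = 7 + 1 = 8)
d = -8
Y(q, f) = 8 (Y(q, f) = -1*(-8) = 8)
21133 + Y(R(L, 12), O) = 21133 + 8 = 21141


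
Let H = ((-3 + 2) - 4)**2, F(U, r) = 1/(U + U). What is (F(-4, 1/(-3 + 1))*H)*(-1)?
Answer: 25/8 ≈ 3.1250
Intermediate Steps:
F(U, r) = 1/(2*U)
H = 25 (H = (-1 - 4)**2 = (-5)**2 = 25)
(F(-4, 1/(-3 + 1))*H)*(-1) = (((1/2)/(-4))*25)*(-1) = (((1/2)*(-1/4))*25)*(-1) = -1/8*25*(-1) = -25/8*(-1) = 25/8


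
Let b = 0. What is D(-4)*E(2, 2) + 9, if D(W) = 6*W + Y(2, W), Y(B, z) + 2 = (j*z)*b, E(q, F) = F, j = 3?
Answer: -43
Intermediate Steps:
Y(B, z) = -2 (Y(B, z) = -2 + (3*z)*0 = -2 + 0 = -2)
D(W) = -2 + 6*W (D(W) = 6*W - 2 = -2 + 6*W)
D(-4)*E(2, 2) + 9 = (-2 + 6*(-4))*2 + 9 = (-2 - 24)*2 + 9 = -26*2 + 9 = -52 + 9 = -43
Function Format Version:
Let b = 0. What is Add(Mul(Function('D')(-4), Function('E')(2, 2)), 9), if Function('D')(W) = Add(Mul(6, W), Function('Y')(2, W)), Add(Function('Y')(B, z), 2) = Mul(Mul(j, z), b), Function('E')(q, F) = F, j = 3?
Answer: -43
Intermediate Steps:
Function('Y')(B, z) = -2 (Function('Y')(B, z) = Add(-2, Mul(Mul(3, z), 0)) = Add(-2, 0) = -2)
Function('D')(W) = Add(-2, Mul(6, W)) (Function('D')(W) = Add(Mul(6, W), -2) = Add(-2, Mul(6, W)))
Add(Mul(Function('D')(-4), Function('E')(2, 2)), 9) = Add(Mul(Add(-2, Mul(6, -4)), 2), 9) = Add(Mul(Add(-2, -24), 2), 9) = Add(Mul(-26, 2), 9) = Add(-52, 9) = -43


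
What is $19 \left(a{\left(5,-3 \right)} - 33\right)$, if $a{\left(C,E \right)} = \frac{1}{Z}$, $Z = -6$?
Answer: $- \frac{3781}{6} \approx -630.17$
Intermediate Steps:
$a{\left(C,E \right)} = - \frac{1}{6}$ ($a{\left(C,E \right)} = \frac{1}{-6} = - \frac{1}{6}$)
$19 \left(a{\left(5,-3 \right)} - 33\right) = 19 \left(- \frac{1}{6} - 33\right) = 19 \left(- \frac{199}{6}\right) = - \frac{3781}{6}$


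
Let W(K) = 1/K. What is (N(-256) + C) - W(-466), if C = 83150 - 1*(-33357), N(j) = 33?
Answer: 54307641/466 ≈ 1.1654e+5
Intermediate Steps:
C = 116507 (C = 83150 + 33357 = 116507)
(N(-256) + C) - W(-466) = (33 + 116507) - 1/(-466) = 116540 - 1*(-1/466) = 116540 + 1/466 = 54307641/466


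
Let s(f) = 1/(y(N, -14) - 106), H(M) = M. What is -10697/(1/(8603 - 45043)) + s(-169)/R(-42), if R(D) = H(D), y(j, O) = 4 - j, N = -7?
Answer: 1555296733201/3990 ≈ 3.8980e+8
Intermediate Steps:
R(D) = D
s(f) = -1/95 (s(f) = 1/((4 - 1*(-7)) - 106) = 1/((4 + 7) - 106) = 1/(11 - 106) = 1/(-95) = -1/95)
-10697/(1/(8603 - 45043)) + s(-169)/R(-42) = -10697/(1/(8603 - 45043)) - 1/95/(-42) = -10697/(1/(-36440)) - 1/95*(-1/42) = -10697/(-1/36440) + 1/3990 = -10697*(-36440) + 1/3990 = 389798680 + 1/3990 = 1555296733201/3990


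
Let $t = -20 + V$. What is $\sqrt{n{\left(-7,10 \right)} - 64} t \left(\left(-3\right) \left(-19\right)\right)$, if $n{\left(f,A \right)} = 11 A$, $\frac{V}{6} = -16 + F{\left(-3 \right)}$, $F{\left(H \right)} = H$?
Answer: $- 7638 \sqrt{46} \approx -51803.0$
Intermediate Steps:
$V = -114$ ($V = 6 \left(-16 - 3\right) = 6 \left(-19\right) = -114$)
$t = -134$ ($t = -20 - 114 = -134$)
$\sqrt{n{\left(-7,10 \right)} - 64} t \left(\left(-3\right) \left(-19\right)\right) = \sqrt{11 \cdot 10 - 64} \left(-134\right) \left(\left(-3\right) \left(-19\right)\right) = \sqrt{110 - 64} \left(-134\right) 57 = \sqrt{46} \left(-134\right) 57 = - 134 \sqrt{46} \cdot 57 = - 7638 \sqrt{46}$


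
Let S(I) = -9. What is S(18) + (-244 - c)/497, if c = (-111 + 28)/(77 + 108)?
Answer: -872562/91945 ≈ -9.4900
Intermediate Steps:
c = -83/185 ≈ -0.44865
S(18) + (-244 - c)/497 = -9 + (-244 - 1*(-83/185))/497 = -9 + (-244 + 83/185)/497 = -9 + (1/497)*(-45057/185) = -9 - 45057/91945 = -872562/91945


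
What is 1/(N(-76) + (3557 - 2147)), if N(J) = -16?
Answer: 1/1394 ≈ 0.00071736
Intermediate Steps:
1/(N(-76) + (3557 - 2147)) = 1/(-16 + (3557 - 2147)) = 1/(-16 + 1410) = 1/1394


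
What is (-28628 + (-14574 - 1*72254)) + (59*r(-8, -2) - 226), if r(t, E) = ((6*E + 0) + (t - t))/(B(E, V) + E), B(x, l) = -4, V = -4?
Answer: -115564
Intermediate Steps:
r(t, E) = 6*E/(-4 + E) (r(t, E) = ((6*E + 0) + (t - t))/(-4 + E) = (6*E + 0)/(-4 + E) = (6*E)/(-4 + E) = 6*E/(-4 + E))
(-28628 + (-14574 - 1*72254)) + (59*r(-8, -2) - 226) = (-28628 + (-14574 - 1*72254)) + (59*(6*(-2)/(-4 - 2)) - 226) = (-28628 + (-14574 - 72254)) + (59*(6*(-2)/(-6)) - 226) = (-28628 - 86828) + (59*(6*(-2)*(-1/6)) - 226) = -115456 + (59*2 - 226) = -115456 + (118 - 226) = -115456 - 108 = -115564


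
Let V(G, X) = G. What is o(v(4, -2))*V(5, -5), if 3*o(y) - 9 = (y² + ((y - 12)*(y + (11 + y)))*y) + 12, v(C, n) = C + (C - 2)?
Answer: -1285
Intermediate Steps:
v(C, n) = -2 + 2*C (v(C, n) = C + (-2 + C) = -2 + 2*C)
o(y) = 7 + y²/3 + y*(-12 + y)*(11 + 2*y)/3 (o(y) = 3 + ((y² + ((y - 12)*(y + (11 + y)))*y) + 12)/3 = 3 + ((y² + ((-12 + y)*(11 + 2*y))*y) + 12)/3 = 3 + ((y² + y*(-12 + y)*(11 + 2*y)) + 12)/3 = 3 + (12 + y² + y*(-12 + y)*(11 + 2*y))/3 = 3 + (4 + y²/3 + y*(-12 + y)*(11 + 2*y)/3) = 7 + y²/3 + y*(-12 + y)*(11 + 2*y)/3)
o(v(4, -2))*V(5, -5) = (7 - 44*(-2 + 2*4) - 4*(-2 + 2*4)² + 2*(-2 + 2*4)³/3)*5 = (7 - 44*(-2 + 8) - 4*(-2 + 8)² + 2*(-2 + 8)³/3)*5 = (7 - 44*6 - 4*6² + (⅔)*6³)*5 = (7 - 264 - 4*36 + (⅔)*216)*5 = (7 - 264 - 144 + 144)*5 = -257*5 = -1285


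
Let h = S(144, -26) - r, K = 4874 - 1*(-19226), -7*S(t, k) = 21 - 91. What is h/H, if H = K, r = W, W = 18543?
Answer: -18533/24100 ≈ -0.76900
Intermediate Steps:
S(t, k) = 10 (S(t, k) = -(21 - 91)/7 = -⅐*(-70) = 10)
r = 18543
K = 24100 (K = 4874 + 19226 = 24100)
H = 24100
h = -18533 (h = 10 - 1*18543 = 10 - 18543 = -18533)
h/H = -18533/24100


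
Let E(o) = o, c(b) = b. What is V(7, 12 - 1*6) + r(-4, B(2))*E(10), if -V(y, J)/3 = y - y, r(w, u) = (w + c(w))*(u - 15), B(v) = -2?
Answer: 1360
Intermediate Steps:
r(w, u) = 2*w*(-15 + u) (r(w, u) = (w + w)*(u - 15) = (2*w)*(-15 + u) = 2*w*(-15 + u))
V(y, J) = 0 (V(y, J) = -3*(y - y) = -3*0 = 0)
V(7, 12 - 1*6) + r(-4, B(2))*E(10) = 0 + (2*(-4)*(-15 - 2))*10 = 0 + (2*(-4)*(-17))*10 = 0 + 136*10 = 0 + 1360 = 1360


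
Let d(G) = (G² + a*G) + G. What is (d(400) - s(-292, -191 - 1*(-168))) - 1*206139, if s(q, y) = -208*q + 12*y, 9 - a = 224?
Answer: -192199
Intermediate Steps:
a = -215 (a = 9 - 1*224 = 9 - 224 = -215)
d(G) = G² - 214*G (d(G) = (G² - 215*G) + G = G² - 214*G)
(d(400) - s(-292, -191 - 1*(-168))) - 1*206139 = (400*(-214 + 400) - (-208*(-292) + 12*(-191 - 1*(-168)))) - 1*206139 = (400*186 - (60736 + 12*(-191 + 168))) - 206139 = (74400 - (60736 + 12*(-23))) - 206139 = (74400 - (60736 - 276)) - 206139 = (74400 - 1*60460) - 206139 = (74400 - 60460) - 206139 = 13940 - 206139 = -192199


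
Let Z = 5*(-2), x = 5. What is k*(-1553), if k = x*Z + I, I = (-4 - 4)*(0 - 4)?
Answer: 27954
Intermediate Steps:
I = 32 (I = -8*(-4) = 32)
Z = -10
k = -18 (k = 5*(-10) + 32 = -50 + 32 = -18)
k*(-1553) = -18*(-1553) = 27954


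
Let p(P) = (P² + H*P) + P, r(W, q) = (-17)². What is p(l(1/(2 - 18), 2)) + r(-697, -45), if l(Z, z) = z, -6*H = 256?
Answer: 629/3 ≈ 209.67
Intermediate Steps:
H = -128/3 (H = -⅙*256 = -128/3 ≈ -42.667)
r(W, q) = 289
p(P) = P² - 125*P/3 (p(P) = (P² - 128*P/3) + P = P² - 125*P/3)
p(l(1/(2 - 18), 2)) + r(-697, -45) = (⅓)*2*(-125 + 3*2) + 289 = (⅓)*2*(-125 + 6) + 289 = (⅓)*2*(-119) + 289 = -238/3 + 289 = 629/3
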